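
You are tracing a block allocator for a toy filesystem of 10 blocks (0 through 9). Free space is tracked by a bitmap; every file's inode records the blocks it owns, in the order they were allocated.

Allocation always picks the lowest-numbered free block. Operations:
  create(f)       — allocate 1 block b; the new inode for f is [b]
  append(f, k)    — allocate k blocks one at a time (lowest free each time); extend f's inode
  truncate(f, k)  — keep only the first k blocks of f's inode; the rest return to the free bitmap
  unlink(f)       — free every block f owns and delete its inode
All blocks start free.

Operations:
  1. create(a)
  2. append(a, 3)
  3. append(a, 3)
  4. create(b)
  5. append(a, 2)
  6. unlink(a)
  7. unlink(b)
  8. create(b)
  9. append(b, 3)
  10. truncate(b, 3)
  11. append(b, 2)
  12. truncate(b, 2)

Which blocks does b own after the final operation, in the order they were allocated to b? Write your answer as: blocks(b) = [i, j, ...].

blocks(b) = [0, 1]

after create(a) → a:[0]  free=[F.........]
after append(a, 3) → a:[0, 1, 2, 3]  free=[FFFF......]
after append(a, 3) → a:[0, 1, 2, 3, 4, 5, 6]  free=[FFFFFFF...]
after create(b) → a:[0, 1, 2, 3, 4, 5, 6], b:[7]  free=[FFFFFFFF..]
after append(a, 2) → a:[0, 1, 2, 3, 4, 5, 6, 8, 9], b:[7]  free=[FFFFFFFFFF]
after unlink(a) → b:[7]  free=[.......F..]
after unlink(b) →   free=[..........]
after create(b) → b:[0]  free=[F.........]
after append(b, 3) → b:[0, 1, 2, 3]  free=[FFFF......]
after truncate(b, 3) → b:[0, 1, 2]  free=[FFF.......]
after append(b, 2) → b:[0, 1, 2, 3, 4]  free=[FFFFF.....]
after truncate(b, 2) → b:[0, 1]  free=[FF........]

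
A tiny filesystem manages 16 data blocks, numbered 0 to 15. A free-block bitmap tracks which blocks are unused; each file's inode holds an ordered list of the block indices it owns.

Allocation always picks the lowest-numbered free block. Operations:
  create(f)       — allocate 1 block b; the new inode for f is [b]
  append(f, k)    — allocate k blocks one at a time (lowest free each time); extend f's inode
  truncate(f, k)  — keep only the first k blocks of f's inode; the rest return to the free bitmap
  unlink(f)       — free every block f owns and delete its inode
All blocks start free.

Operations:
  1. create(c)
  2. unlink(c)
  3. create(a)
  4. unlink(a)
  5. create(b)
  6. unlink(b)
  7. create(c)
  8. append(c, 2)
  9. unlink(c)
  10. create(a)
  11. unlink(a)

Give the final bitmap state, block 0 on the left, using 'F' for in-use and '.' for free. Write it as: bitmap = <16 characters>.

bitmap = ................

[1] create(c) — c=0 (map F...............)
[2] unlink(c) —  (map ................)
[3] create(a) — a=0 (map F...............)
[4] unlink(a) —  (map ................)
[5] create(b) — b=0 (map F...............)
[6] unlink(b) —  (map ................)
[7] create(c) — c=0 (map F...............)
[8] append(c, 2) — c=0,1,2 (map FFF.............)
[9] unlink(c) —  (map ................)
[10] create(a) — a=0 (map F...............)
[11] unlink(a) —  (map ................)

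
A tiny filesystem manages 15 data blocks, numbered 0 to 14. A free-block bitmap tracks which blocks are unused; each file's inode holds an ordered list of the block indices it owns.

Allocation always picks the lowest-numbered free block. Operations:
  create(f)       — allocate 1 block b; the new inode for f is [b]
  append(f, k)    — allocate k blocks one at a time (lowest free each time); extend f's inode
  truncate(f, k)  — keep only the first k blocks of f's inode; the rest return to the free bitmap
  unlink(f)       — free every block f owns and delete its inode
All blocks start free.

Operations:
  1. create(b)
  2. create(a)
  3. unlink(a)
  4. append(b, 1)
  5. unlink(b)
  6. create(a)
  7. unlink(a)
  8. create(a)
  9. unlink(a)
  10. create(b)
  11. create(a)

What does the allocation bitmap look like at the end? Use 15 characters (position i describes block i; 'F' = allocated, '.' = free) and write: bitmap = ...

[1] create(b) — b=0 (map F..............)
[2] create(a) — a=1 b=0 (map FF.............)
[3] unlink(a) — b=0 (map F..............)
[4] append(b, 1) — b=0,1 (map FF.............)
[5] unlink(b) —  (map ...............)
[6] create(a) — a=0 (map F..............)
[7] unlink(a) —  (map ...............)
[8] create(a) — a=0 (map F..............)
[9] unlink(a) —  (map ...............)
[10] create(b) — b=0 (map F..............)
[11] create(a) — a=1 b=0 (map FF.............)

bitmap = FF.............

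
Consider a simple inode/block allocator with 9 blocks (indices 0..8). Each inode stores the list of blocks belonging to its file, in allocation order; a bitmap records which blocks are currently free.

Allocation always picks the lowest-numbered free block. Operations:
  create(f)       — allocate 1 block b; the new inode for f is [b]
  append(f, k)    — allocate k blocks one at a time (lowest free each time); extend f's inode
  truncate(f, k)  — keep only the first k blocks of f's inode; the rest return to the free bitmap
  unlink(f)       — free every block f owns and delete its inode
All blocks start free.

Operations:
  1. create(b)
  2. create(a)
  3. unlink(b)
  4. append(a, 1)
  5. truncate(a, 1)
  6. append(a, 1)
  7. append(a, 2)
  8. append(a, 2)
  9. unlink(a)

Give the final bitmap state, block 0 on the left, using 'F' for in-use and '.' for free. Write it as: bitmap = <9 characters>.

bitmap = .........

[1] create(b) — b=0 (map F........)
[2] create(a) — a=1 b=0 (map FF.......)
[3] unlink(b) — a=1 (map .F.......)
[4] append(a, 1) — a=1,0 (map FF.......)
[5] truncate(a, 1) — a=1 (map .F.......)
[6] append(a, 1) — a=1,0 (map FF.......)
[7] append(a, 2) — a=1,0,2,3 (map FFFF.....)
[8] append(a, 2) — a=1,0,2,3,4,5 (map FFFFFF...)
[9] unlink(a) —  (map .........)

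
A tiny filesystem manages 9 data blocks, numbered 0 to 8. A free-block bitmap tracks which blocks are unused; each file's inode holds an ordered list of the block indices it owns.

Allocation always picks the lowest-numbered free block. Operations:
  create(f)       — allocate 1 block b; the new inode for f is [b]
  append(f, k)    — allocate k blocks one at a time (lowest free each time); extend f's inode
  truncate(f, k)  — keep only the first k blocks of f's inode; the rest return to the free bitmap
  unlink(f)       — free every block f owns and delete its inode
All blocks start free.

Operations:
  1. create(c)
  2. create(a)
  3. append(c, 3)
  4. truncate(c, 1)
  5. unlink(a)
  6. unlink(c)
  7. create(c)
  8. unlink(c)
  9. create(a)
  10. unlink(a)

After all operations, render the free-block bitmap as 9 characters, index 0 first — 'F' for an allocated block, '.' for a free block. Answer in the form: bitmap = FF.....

bitmap = .........

  1. create(c)  ⇒  F........  {c→[0]}
  2. create(a)  ⇒  FF.......  {a→[1]; c→[0]}
  3. append(c, 3)  ⇒  FFFFF....  {a→[1]; c→[0, 2, 3, 4]}
  4. truncate(c, 1)  ⇒  FF.......  {a→[1]; c→[0]}
  5. unlink(a)  ⇒  F........  {c→[0]}
  6. unlink(c)  ⇒  .........  {}
  7. create(c)  ⇒  F........  {c→[0]}
  8. unlink(c)  ⇒  .........  {}
  9. create(a)  ⇒  F........  {a→[0]}
  10. unlink(a)  ⇒  .........  {}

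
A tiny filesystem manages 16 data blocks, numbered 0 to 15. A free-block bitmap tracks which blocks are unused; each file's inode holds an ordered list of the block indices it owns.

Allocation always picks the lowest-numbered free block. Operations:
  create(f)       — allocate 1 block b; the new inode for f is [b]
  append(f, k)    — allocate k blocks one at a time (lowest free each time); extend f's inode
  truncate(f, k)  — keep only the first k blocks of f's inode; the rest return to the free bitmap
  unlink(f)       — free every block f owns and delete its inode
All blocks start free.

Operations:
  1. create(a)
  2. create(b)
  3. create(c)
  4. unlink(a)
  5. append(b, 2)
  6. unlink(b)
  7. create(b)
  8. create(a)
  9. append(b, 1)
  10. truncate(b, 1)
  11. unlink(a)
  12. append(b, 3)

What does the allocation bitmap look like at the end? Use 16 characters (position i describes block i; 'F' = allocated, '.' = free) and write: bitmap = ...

[1] create(a) — a=0 (map F...............)
[2] create(b) — a=0 b=1 (map FF..............)
[3] create(c) — a=0 b=1 c=2 (map FFF.............)
[4] unlink(a) — b=1 c=2 (map .FF.............)
[5] append(b, 2) — b=1,0,3 c=2 (map FFFF............)
[6] unlink(b) — c=2 (map ..F.............)
[7] create(b) — b=0 c=2 (map F.F.............)
[8] create(a) — a=1 b=0 c=2 (map FFF.............)
[9] append(b, 1) — a=1 b=0,3 c=2 (map FFFF............)
[10] truncate(b, 1) — a=1 b=0 c=2 (map FFF.............)
[11] unlink(a) — b=0 c=2 (map F.F.............)
[12] append(b, 3) — b=0,1,3,4 c=2 (map FFFFF...........)

bitmap = FFFFF...........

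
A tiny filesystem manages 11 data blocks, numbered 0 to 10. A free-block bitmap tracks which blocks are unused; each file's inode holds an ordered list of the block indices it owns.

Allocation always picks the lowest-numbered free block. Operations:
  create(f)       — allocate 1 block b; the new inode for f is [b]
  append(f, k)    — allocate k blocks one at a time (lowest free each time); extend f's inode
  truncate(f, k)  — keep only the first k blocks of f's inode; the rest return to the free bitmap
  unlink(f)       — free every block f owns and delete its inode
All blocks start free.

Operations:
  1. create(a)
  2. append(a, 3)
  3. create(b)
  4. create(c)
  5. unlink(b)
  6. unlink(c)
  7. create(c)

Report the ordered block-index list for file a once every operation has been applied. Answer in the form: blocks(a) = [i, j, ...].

after create(a) → a:[0]  free=[F..........]
after append(a, 3) → a:[0, 1, 2, 3]  free=[FFFF.......]
after create(b) → a:[0, 1, 2, 3], b:[4]  free=[FFFFF......]
after create(c) → a:[0, 1, 2, 3], b:[4], c:[5]  free=[FFFFFF.....]
after unlink(b) → a:[0, 1, 2, 3], c:[5]  free=[FFFF.F.....]
after unlink(c) → a:[0, 1, 2, 3]  free=[FFFF.......]
after create(c) → a:[0, 1, 2, 3], c:[4]  free=[FFFFF......]

blocks(a) = [0, 1, 2, 3]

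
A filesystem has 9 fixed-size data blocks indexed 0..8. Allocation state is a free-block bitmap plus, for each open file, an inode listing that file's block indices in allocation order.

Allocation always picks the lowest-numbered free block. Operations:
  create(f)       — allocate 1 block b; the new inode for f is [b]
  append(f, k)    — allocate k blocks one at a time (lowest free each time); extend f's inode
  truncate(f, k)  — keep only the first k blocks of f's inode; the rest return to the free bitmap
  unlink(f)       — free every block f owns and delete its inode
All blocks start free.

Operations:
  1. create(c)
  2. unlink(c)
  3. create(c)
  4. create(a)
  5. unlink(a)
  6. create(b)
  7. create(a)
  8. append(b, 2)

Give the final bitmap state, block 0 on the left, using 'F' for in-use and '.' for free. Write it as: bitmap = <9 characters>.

bitmap = FFFFF....

[1] create(c) — c=0 (map F........)
[2] unlink(c) —  (map .........)
[3] create(c) — c=0 (map F........)
[4] create(a) — a=1 c=0 (map FF.......)
[5] unlink(a) — c=0 (map F........)
[6] create(b) — b=1 c=0 (map FF.......)
[7] create(a) — a=2 b=1 c=0 (map FFF......)
[8] append(b, 2) — a=2 b=1,3,4 c=0 (map FFFFF....)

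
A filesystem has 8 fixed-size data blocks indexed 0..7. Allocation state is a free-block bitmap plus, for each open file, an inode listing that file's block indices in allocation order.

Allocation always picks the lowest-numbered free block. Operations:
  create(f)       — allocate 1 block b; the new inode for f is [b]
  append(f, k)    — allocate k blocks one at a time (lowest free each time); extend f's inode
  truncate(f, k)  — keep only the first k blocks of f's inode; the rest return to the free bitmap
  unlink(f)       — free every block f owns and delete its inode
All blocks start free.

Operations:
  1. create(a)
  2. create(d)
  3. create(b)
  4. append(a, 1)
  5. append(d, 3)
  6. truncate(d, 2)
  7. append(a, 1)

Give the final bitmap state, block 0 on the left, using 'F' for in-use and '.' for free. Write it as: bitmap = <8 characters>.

  1. create(a)  ⇒  F.......  {a→[0]}
  2. create(d)  ⇒  FF......  {a→[0]; d→[1]}
  3. create(b)  ⇒  FFF.....  {a→[0]; b→[2]; d→[1]}
  4. append(a, 1)  ⇒  FFFF....  {a→[0, 3]; b→[2]; d→[1]}
  5. append(d, 3)  ⇒  FFFFFFF.  {a→[0, 3]; b→[2]; d→[1, 4, 5, 6]}
  6. truncate(d, 2)  ⇒  FFFFF...  {a→[0, 3]; b→[2]; d→[1, 4]}
  7. append(a, 1)  ⇒  FFFFFF..  {a→[0, 3, 5]; b→[2]; d→[1, 4]}

bitmap = FFFFFF..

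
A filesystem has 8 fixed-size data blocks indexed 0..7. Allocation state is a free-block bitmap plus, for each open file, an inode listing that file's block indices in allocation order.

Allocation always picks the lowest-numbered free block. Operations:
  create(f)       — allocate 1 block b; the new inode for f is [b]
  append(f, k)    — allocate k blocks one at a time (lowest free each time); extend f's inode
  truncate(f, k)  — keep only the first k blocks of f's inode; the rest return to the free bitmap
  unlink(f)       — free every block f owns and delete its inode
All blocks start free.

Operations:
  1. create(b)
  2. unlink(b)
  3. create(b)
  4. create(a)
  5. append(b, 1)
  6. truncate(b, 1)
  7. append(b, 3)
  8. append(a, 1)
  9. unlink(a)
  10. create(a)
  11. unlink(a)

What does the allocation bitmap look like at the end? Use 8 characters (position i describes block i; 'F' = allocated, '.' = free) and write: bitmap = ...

after create(b) → b:[0]  free=[F.......]
after unlink(b) →   free=[........]
after create(b) → b:[0]  free=[F.......]
after create(a) → a:[1], b:[0]  free=[FF......]
after append(b, 1) → a:[1], b:[0, 2]  free=[FFF.....]
after truncate(b, 1) → a:[1], b:[0]  free=[FF......]
after append(b, 3) → a:[1], b:[0, 2, 3, 4]  free=[FFFFF...]
after append(a, 1) → a:[1, 5], b:[0, 2, 3, 4]  free=[FFFFFF..]
after unlink(a) → b:[0, 2, 3, 4]  free=[F.FFF...]
after create(a) → a:[1], b:[0, 2, 3, 4]  free=[FFFFF...]
after unlink(a) → b:[0, 2, 3, 4]  free=[F.FFF...]

bitmap = F.FFF...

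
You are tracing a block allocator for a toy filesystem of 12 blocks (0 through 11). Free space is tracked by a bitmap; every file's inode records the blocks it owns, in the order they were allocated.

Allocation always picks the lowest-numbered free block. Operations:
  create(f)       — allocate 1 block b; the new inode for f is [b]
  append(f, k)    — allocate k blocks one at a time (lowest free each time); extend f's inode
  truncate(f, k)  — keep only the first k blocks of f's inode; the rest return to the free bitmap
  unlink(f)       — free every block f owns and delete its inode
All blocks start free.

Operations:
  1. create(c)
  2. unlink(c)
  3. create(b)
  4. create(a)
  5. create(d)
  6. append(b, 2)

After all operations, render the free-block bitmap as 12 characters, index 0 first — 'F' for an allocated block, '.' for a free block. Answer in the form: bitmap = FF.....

[1] create(c) — c=0 (map F...........)
[2] unlink(c) —  (map ............)
[3] create(b) — b=0 (map F...........)
[4] create(a) — a=1 b=0 (map FF..........)
[5] create(d) — a=1 b=0 d=2 (map FFF.........)
[6] append(b, 2) — a=1 b=0,3,4 d=2 (map FFFFF.......)

bitmap = FFFFF.......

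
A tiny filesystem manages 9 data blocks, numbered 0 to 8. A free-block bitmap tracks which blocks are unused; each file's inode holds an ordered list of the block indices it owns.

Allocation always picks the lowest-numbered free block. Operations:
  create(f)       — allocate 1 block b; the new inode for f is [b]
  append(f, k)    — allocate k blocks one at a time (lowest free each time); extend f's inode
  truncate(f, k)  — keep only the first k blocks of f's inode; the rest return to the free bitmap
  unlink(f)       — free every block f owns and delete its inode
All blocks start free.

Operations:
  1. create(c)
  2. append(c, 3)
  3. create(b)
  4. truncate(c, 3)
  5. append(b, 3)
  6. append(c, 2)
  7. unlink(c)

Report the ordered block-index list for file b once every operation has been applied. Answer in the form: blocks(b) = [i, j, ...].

create(c): bitmap=F........ | c=[0]
append(c, 3): bitmap=FFFF..... | c=[0, 1, 2, 3]
create(b): bitmap=FFFFF.... | b=[4] c=[0, 1, 2, 3]
truncate(c, 3): bitmap=FFF.F.... | b=[4] c=[0, 1, 2]
append(b, 3): bitmap=FFFFFFF.. | b=[4, 3, 5, 6] c=[0, 1, 2]
append(c, 2): bitmap=FFFFFFFFF | b=[4, 3, 5, 6] c=[0, 1, 2, 7, 8]
unlink(c): bitmap=...FFFF.. | b=[4, 3, 5, 6]

blocks(b) = [4, 3, 5, 6]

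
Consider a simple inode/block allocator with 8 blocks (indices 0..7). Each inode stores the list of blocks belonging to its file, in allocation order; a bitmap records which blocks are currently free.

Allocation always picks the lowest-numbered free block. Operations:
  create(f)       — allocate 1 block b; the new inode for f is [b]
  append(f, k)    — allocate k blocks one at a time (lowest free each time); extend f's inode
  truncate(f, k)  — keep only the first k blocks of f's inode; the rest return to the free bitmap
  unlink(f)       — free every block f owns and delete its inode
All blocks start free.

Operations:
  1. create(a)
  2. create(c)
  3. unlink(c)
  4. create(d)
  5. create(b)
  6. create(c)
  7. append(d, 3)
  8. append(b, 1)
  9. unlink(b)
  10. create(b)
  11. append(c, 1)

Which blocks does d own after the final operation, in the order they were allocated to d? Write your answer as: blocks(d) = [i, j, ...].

[1] create(a) — a=0 (map F.......)
[2] create(c) — a=0 c=1 (map FF......)
[3] unlink(c) — a=0 (map F.......)
[4] create(d) — a=0 d=1 (map FF......)
[5] create(b) — a=0 b=2 d=1 (map FFF.....)
[6] create(c) — a=0 b=2 c=3 d=1 (map FFFF....)
[7] append(d, 3) — a=0 b=2 c=3 d=1,4,5,6 (map FFFFFFF.)
[8] append(b, 1) — a=0 b=2,7 c=3 d=1,4,5,6 (map FFFFFFFF)
[9] unlink(b) — a=0 c=3 d=1,4,5,6 (map FF.FFFF.)
[10] create(b) — a=0 b=2 c=3 d=1,4,5,6 (map FFFFFFF.)
[11] append(c, 1) — a=0 b=2 c=3,7 d=1,4,5,6 (map FFFFFFFF)

blocks(d) = [1, 4, 5, 6]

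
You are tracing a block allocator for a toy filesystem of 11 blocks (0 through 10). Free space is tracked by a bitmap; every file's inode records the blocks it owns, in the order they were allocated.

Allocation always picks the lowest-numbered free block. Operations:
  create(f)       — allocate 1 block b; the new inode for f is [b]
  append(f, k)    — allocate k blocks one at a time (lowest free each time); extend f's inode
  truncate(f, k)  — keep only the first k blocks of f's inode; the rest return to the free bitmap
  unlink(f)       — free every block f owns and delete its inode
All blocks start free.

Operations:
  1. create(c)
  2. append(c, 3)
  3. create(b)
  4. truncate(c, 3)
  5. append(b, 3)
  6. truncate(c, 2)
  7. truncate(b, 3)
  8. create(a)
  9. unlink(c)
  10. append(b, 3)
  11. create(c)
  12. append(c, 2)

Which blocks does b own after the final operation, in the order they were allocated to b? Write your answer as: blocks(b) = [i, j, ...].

  1. create(c)  ⇒  F..........  {c→[0]}
  2. append(c, 3)  ⇒  FFFF.......  {c→[0, 1, 2, 3]}
  3. create(b)  ⇒  FFFFF......  {b→[4]; c→[0, 1, 2, 3]}
  4. truncate(c, 3)  ⇒  FFF.F......  {b→[4]; c→[0, 1, 2]}
  5. append(b, 3)  ⇒  FFFFFFF....  {b→[4, 3, 5, 6]; c→[0, 1, 2]}
  6. truncate(c, 2)  ⇒  FF.FFFF....  {b→[4, 3, 5, 6]; c→[0, 1]}
  7. truncate(b, 3)  ⇒  FF.FFF.....  {b→[4, 3, 5]; c→[0, 1]}
  8. create(a)  ⇒  FFFFFF.....  {a→[2]; b→[4, 3, 5]; c→[0, 1]}
  9. unlink(c)  ⇒  ..FFFF.....  {a→[2]; b→[4, 3, 5]}
  10. append(b, 3)  ⇒  FFFFFFF....  {a→[2]; b→[4, 3, 5, 0, 1, 6]}
  11. create(c)  ⇒  FFFFFFFF...  {a→[2]; b→[4, 3, 5, 0, 1, 6]; c→[7]}
  12. append(c, 2)  ⇒  FFFFFFFFFF.  {a→[2]; b→[4, 3, 5, 0, 1, 6]; c→[7, 8, 9]}

blocks(b) = [4, 3, 5, 0, 1, 6]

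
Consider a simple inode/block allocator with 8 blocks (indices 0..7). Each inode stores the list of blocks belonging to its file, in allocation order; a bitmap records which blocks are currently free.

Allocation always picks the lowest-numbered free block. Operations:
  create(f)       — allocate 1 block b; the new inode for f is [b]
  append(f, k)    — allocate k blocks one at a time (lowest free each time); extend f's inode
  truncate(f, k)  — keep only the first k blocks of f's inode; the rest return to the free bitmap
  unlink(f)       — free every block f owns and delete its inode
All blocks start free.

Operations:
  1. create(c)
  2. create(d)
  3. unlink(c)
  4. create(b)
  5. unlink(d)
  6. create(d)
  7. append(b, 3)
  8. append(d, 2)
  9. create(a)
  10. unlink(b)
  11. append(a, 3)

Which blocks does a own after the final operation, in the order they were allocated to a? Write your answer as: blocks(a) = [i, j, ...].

[1] create(c) — c=0 (map F.......)
[2] create(d) — c=0 d=1 (map FF......)
[3] unlink(c) — d=1 (map .F......)
[4] create(b) — b=0 d=1 (map FF......)
[5] unlink(d) — b=0 (map F.......)
[6] create(d) — b=0 d=1 (map FF......)
[7] append(b, 3) — b=0,2,3,4 d=1 (map FFFFF...)
[8] append(d, 2) — b=0,2,3,4 d=1,5,6 (map FFFFFFF.)
[9] create(a) — a=7 b=0,2,3,4 d=1,5,6 (map FFFFFFFF)
[10] unlink(b) — a=7 d=1,5,6 (map .F...FFF)
[11] append(a, 3) — a=7,0,2,3 d=1,5,6 (map FFFF.FFF)

blocks(a) = [7, 0, 2, 3]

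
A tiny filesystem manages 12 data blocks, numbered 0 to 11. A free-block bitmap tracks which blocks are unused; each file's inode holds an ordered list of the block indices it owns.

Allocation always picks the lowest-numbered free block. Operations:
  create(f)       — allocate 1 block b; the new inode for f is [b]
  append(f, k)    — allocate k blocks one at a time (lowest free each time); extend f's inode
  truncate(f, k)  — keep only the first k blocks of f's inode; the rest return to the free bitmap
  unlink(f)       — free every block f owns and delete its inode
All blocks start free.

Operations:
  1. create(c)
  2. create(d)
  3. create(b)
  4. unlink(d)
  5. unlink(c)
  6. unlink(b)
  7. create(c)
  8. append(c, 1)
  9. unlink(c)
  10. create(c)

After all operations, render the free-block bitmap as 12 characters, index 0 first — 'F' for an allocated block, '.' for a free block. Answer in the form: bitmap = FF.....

create(c): bitmap=F........... | c=[0]
create(d): bitmap=FF.......... | c=[0] d=[1]
create(b): bitmap=FFF......... | b=[2] c=[0] d=[1]
unlink(d): bitmap=F.F......... | b=[2] c=[0]
unlink(c): bitmap=..F......... | b=[2]
unlink(b): bitmap=............ | 
create(c): bitmap=F........... | c=[0]
append(c, 1): bitmap=FF.......... | c=[0, 1]
unlink(c): bitmap=............ | 
create(c): bitmap=F........... | c=[0]

bitmap = F...........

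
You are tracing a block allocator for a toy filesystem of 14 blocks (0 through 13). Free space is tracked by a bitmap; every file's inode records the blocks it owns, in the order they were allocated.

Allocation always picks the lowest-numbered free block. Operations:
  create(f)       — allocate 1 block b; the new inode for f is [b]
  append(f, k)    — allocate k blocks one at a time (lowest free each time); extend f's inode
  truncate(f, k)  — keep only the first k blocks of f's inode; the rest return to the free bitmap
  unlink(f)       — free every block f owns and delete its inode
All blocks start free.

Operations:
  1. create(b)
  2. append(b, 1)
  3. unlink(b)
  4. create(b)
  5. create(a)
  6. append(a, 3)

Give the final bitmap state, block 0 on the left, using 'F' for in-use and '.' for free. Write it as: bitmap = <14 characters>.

create(b): bitmap=F............. | b=[0]
append(b, 1): bitmap=FF............ | b=[0, 1]
unlink(b): bitmap=.............. | 
create(b): bitmap=F............. | b=[0]
create(a): bitmap=FF............ | a=[1] b=[0]
append(a, 3): bitmap=FFFFF......... | a=[1, 2, 3, 4] b=[0]

bitmap = FFFFF.........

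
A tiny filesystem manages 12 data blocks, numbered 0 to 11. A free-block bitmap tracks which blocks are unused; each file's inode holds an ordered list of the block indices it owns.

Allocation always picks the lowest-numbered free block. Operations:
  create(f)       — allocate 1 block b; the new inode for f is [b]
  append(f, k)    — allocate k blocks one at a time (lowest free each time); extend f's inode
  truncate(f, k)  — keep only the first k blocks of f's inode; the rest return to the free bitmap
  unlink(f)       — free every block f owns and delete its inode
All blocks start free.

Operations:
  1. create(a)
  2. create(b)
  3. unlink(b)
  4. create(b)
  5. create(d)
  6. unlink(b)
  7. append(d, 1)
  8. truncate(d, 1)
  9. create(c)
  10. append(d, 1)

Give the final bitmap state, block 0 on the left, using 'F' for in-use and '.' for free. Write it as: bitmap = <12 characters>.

bitmap = FFFF........

  1. create(a)  ⇒  F...........  {a→[0]}
  2. create(b)  ⇒  FF..........  {a→[0]; b→[1]}
  3. unlink(b)  ⇒  F...........  {a→[0]}
  4. create(b)  ⇒  FF..........  {a→[0]; b→[1]}
  5. create(d)  ⇒  FFF.........  {a→[0]; b→[1]; d→[2]}
  6. unlink(b)  ⇒  F.F.........  {a→[0]; d→[2]}
  7. append(d, 1)  ⇒  FFF.........  {a→[0]; d→[2, 1]}
  8. truncate(d, 1)  ⇒  F.F.........  {a→[0]; d→[2]}
  9. create(c)  ⇒  FFF.........  {a→[0]; c→[1]; d→[2]}
  10. append(d, 1)  ⇒  FFFF........  {a→[0]; c→[1]; d→[2, 3]}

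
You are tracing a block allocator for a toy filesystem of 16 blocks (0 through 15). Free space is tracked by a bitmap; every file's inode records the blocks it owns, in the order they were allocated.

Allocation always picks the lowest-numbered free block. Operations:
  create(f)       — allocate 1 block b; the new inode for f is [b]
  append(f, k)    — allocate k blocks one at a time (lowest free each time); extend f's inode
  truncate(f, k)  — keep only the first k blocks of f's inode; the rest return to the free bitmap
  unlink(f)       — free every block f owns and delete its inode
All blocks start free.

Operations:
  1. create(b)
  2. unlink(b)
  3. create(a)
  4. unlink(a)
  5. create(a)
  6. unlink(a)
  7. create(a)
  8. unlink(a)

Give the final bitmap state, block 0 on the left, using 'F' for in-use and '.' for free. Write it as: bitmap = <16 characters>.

bitmap = ................

create(b): bitmap=F............... | b=[0]
unlink(b): bitmap=................ | 
create(a): bitmap=F............... | a=[0]
unlink(a): bitmap=................ | 
create(a): bitmap=F............... | a=[0]
unlink(a): bitmap=................ | 
create(a): bitmap=F............... | a=[0]
unlink(a): bitmap=................ | 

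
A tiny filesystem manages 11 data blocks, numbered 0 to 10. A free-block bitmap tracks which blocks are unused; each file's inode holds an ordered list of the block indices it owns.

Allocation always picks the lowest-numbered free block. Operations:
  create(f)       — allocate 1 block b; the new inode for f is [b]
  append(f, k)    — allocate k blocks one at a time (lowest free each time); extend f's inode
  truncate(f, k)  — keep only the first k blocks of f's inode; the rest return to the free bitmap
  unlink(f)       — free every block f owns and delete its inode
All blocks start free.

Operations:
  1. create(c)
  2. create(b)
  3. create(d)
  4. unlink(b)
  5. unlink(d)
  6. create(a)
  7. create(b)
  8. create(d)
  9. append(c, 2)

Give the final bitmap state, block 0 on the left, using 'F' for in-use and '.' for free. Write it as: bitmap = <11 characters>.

bitmap = FFFFFF.....

after create(c) → c:[0]  free=[F..........]
after create(b) → b:[1], c:[0]  free=[FF.........]
after create(d) → b:[1], c:[0], d:[2]  free=[FFF........]
after unlink(b) → c:[0], d:[2]  free=[F.F........]
after unlink(d) → c:[0]  free=[F..........]
after create(a) → a:[1], c:[0]  free=[FF.........]
after create(b) → a:[1], b:[2], c:[0]  free=[FFF........]
after create(d) → a:[1], b:[2], c:[0], d:[3]  free=[FFFF.......]
after append(c, 2) → a:[1], b:[2], c:[0, 4, 5], d:[3]  free=[FFFFFF.....]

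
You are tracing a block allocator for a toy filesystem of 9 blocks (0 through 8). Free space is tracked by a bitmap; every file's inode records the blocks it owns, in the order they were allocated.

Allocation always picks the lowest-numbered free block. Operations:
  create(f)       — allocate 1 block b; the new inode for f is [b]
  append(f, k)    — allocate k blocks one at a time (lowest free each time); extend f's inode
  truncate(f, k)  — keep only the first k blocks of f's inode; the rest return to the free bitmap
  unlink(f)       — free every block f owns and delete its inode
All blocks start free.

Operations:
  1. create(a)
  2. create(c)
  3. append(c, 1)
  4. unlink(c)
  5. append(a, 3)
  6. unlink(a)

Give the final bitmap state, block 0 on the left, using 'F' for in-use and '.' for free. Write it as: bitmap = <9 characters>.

create(a): bitmap=F........ | a=[0]
create(c): bitmap=FF....... | a=[0] c=[1]
append(c, 1): bitmap=FFF...... | a=[0] c=[1, 2]
unlink(c): bitmap=F........ | a=[0]
append(a, 3): bitmap=FFFF..... | a=[0, 1, 2, 3]
unlink(a): bitmap=......... | 

bitmap = .........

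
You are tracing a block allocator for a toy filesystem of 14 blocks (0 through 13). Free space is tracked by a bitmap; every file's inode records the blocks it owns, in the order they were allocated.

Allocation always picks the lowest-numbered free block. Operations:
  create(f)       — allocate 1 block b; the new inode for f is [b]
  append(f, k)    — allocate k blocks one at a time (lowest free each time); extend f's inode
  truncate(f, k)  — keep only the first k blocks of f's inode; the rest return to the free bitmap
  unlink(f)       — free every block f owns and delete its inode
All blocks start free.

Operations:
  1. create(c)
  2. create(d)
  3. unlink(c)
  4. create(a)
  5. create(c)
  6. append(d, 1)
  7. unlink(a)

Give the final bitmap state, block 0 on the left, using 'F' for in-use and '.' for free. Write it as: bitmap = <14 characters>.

bitmap = .FFF..........

[1] create(c) — c=0 (map F.............)
[2] create(d) — c=0 d=1 (map FF............)
[3] unlink(c) — d=1 (map .F............)
[4] create(a) — a=0 d=1 (map FF............)
[5] create(c) — a=0 c=2 d=1 (map FFF...........)
[6] append(d, 1) — a=0 c=2 d=1,3 (map FFFF..........)
[7] unlink(a) — c=2 d=1,3 (map .FFF..........)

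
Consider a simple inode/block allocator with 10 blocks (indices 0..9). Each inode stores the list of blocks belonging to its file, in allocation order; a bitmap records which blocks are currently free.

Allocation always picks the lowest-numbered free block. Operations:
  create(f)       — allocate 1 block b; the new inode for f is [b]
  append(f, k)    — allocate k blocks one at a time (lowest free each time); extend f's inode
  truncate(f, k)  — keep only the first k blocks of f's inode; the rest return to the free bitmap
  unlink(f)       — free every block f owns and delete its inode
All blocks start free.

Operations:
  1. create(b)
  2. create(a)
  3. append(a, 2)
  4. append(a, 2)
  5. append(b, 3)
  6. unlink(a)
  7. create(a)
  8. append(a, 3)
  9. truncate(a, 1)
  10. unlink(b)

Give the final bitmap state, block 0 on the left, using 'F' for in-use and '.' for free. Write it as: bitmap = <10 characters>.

after create(b) → b:[0]  free=[F.........]
after create(a) → a:[1], b:[0]  free=[FF........]
after append(a, 2) → a:[1, 2, 3], b:[0]  free=[FFFF......]
after append(a, 2) → a:[1, 2, 3, 4, 5], b:[0]  free=[FFFFFF....]
after append(b, 3) → a:[1, 2, 3, 4, 5], b:[0, 6, 7, 8]  free=[FFFFFFFFF.]
after unlink(a) → b:[0, 6, 7, 8]  free=[F.....FFF.]
after create(a) → a:[1], b:[0, 6, 7, 8]  free=[FF....FFF.]
after append(a, 3) → a:[1, 2, 3, 4], b:[0, 6, 7, 8]  free=[FFFFF.FFF.]
after truncate(a, 1) → a:[1], b:[0, 6, 7, 8]  free=[FF....FFF.]
after unlink(b) → a:[1]  free=[.F........]

bitmap = .F........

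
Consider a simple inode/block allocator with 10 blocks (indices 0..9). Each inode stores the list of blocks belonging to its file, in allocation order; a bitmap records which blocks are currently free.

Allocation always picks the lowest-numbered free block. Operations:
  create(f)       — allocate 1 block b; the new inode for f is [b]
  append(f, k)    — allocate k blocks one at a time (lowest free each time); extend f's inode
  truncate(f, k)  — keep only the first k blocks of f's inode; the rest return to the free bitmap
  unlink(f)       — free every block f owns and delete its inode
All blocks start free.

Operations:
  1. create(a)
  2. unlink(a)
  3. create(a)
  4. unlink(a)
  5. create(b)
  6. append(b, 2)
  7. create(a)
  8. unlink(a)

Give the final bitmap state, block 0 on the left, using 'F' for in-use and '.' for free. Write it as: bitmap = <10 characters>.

bitmap = FFF.......

after create(a) → a:[0]  free=[F.........]
after unlink(a) →   free=[..........]
after create(a) → a:[0]  free=[F.........]
after unlink(a) →   free=[..........]
after create(b) → b:[0]  free=[F.........]
after append(b, 2) → b:[0, 1, 2]  free=[FFF.......]
after create(a) → a:[3], b:[0, 1, 2]  free=[FFFF......]
after unlink(a) → b:[0, 1, 2]  free=[FFF.......]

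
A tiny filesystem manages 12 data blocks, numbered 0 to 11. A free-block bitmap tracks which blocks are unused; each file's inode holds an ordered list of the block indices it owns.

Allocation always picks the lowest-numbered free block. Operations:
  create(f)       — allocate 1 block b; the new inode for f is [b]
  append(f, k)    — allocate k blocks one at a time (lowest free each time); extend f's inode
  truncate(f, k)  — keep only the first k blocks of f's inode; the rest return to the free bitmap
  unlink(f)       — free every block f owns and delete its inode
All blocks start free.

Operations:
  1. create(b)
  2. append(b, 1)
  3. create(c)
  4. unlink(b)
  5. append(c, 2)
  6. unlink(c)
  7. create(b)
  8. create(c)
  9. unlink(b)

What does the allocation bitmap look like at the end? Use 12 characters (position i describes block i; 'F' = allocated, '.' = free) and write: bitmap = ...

bitmap = .F..........

  1. create(b)  ⇒  F...........  {b→[0]}
  2. append(b, 1)  ⇒  FF..........  {b→[0, 1]}
  3. create(c)  ⇒  FFF.........  {b→[0, 1]; c→[2]}
  4. unlink(b)  ⇒  ..F.........  {c→[2]}
  5. append(c, 2)  ⇒  FFF.........  {c→[2, 0, 1]}
  6. unlink(c)  ⇒  ............  {}
  7. create(b)  ⇒  F...........  {b→[0]}
  8. create(c)  ⇒  FF..........  {b→[0]; c→[1]}
  9. unlink(b)  ⇒  .F..........  {c→[1]}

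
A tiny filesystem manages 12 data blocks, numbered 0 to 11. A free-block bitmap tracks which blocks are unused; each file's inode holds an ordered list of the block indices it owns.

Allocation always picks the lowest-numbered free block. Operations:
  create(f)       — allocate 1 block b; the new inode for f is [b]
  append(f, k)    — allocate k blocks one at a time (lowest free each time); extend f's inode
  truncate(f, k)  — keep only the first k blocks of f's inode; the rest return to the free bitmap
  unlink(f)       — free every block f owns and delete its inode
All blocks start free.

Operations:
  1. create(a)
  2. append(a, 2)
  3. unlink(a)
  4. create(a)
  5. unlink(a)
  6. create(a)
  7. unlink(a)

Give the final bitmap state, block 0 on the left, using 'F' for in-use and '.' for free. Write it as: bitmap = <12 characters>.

create(a): bitmap=F........... | a=[0]
append(a, 2): bitmap=FFF......... | a=[0, 1, 2]
unlink(a): bitmap=............ | 
create(a): bitmap=F........... | a=[0]
unlink(a): bitmap=............ | 
create(a): bitmap=F........... | a=[0]
unlink(a): bitmap=............ | 

bitmap = ............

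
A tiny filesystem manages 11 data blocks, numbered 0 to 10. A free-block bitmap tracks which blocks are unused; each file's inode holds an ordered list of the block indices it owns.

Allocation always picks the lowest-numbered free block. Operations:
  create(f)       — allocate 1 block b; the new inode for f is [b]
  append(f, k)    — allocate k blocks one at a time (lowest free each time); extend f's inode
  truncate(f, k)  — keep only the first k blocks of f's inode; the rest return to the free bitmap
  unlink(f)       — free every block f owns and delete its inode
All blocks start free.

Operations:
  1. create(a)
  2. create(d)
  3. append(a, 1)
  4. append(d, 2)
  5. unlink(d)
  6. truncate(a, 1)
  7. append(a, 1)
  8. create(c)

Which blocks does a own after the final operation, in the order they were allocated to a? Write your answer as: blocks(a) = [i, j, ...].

create(a): bitmap=F.......... | a=[0]
create(d): bitmap=FF......... | a=[0] d=[1]
append(a, 1): bitmap=FFF........ | a=[0, 2] d=[1]
append(d, 2): bitmap=FFFFF...... | a=[0, 2] d=[1, 3, 4]
unlink(d): bitmap=F.F........ | a=[0, 2]
truncate(a, 1): bitmap=F.......... | a=[0]
append(a, 1): bitmap=FF......... | a=[0, 1]
create(c): bitmap=FFF........ | a=[0, 1] c=[2]

blocks(a) = [0, 1]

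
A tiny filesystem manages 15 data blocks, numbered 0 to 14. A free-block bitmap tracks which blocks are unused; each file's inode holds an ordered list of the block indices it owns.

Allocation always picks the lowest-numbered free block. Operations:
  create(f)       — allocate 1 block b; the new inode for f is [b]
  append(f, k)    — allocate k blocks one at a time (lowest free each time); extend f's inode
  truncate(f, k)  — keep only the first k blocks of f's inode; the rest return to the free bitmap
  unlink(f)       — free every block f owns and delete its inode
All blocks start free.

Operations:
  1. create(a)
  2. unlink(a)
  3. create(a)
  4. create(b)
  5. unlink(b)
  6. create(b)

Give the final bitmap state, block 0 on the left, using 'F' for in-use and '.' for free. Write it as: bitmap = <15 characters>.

bitmap = FF.............

[1] create(a) — a=0 (map F..............)
[2] unlink(a) —  (map ...............)
[3] create(a) — a=0 (map F..............)
[4] create(b) — a=0 b=1 (map FF.............)
[5] unlink(b) — a=0 (map F..............)
[6] create(b) — a=0 b=1 (map FF.............)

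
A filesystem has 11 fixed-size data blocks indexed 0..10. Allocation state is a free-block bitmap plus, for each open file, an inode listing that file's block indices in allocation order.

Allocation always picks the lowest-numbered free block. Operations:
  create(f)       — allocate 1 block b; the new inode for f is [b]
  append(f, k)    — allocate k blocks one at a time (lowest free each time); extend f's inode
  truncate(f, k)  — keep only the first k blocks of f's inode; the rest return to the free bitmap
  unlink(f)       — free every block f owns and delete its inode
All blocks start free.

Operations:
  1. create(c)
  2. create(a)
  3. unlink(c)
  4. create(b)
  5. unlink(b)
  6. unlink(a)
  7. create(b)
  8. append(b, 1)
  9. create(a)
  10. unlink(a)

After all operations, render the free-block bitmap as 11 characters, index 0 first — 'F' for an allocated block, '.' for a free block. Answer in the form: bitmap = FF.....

bitmap = FF.........

[1] create(c) — c=0 (map F..........)
[2] create(a) — a=1 c=0 (map FF.........)
[3] unlink(c) — a=1 (map .F.........)
[4] create(b) — a=1 b=0 (map FF.........)
[5] unlink(b) — a=1 (map .F.........)
[6] unlink(a) —  (map ...........)
[7] create(b) — b=0 (map F..........)
[8] append(b, 1) — b=0,1 (map FF.........)
[9] create(a) — a=2 b=0,1 (map FFF........)
[10] unlink(a) — b=0,1 (map FF.........)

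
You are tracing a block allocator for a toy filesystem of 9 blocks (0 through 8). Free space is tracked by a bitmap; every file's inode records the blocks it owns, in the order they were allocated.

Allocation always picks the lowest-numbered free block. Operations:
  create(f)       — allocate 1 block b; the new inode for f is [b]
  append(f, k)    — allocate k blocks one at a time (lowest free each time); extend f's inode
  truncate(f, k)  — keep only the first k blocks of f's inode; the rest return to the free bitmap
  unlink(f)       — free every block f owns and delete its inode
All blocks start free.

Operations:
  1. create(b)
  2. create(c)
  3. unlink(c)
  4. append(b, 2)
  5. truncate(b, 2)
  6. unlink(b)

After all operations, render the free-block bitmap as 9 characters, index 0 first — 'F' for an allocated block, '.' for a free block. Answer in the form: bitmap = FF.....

bitmap = .........

[1] create(b) — b=0 (map F........)
[2] create(c) — b=0 c=1 (map FF.......)
[3] unlink(c) — b=0 (map F........)
[4] append(b, 2) — b=0,1,2 (map FFF......)
[5] truncate(b, 2) — b=0,1 (map FF.......)
[6] unlink(b) —  (map .........)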